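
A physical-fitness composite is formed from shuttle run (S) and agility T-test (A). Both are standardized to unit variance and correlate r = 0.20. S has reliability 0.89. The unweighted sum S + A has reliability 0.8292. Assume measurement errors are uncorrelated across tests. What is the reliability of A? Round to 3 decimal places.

0.700

Var(S+A) = 2 + 2·0.20 = 2.400.
True-score variance = ρ_S + ρ_A + 2·0.20, so 0.8292 = (0.89 + ρ_A + 0.40) / 2.400.
ρ_A = 0.8292·2.400 − 0.89 − 0.40 = 0.700.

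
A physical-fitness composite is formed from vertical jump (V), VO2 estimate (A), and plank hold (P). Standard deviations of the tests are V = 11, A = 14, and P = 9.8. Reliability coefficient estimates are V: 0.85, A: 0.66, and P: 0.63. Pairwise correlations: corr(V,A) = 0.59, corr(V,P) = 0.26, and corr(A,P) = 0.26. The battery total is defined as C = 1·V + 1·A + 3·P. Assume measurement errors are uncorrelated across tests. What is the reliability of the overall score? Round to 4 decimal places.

Var(C) = 11² + 14² + 3²·9.8² + 2·[11·14·0.59 + 3·11·9.8·0.26 + 3·14·9.8·0.26] = 1181.36 + 563.92 = 1745.28.
Because errors are independent across components, Cov(Tᵢ,Tⱼ) = Cov(Xᵢ,Xⱼ); the off-diagonal part of the true-score variance is the same as above.
True-score variance = [11²·0.85 + 14²·0.66 + 3²·9.8²·0.63] + 563.92 = 776.757 + 563.92 = 1340.68.
Reliability = 1340.68 / 1745.28 = 0.7682.

0.7682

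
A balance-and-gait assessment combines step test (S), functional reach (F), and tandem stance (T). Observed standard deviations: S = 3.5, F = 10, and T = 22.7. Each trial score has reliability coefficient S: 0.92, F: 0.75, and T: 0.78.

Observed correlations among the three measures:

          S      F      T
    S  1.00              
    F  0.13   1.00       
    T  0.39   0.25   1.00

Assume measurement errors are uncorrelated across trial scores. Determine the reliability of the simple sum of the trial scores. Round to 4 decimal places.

Var(S+F+T) = 3.5² + 10² + 22.7² + 2·[3.5·10·0.13 + 3.5·22.7·0.39 + 10·22.7·0.25] = 627.54 + 184.571 = 812.111.
With uncorrelated errors the cross-covariances are all true-score covariance, so they carry over unchanged; only the diagonal terms shrink to ρᵢσᵢ².
True-score variance = [3.5²·0.92 + 10²·0.75 + 22.7²·0.78] + 184.571 = 488.196 + 184.571 = 672.767.
Reliability = 672.767 / 812.111 = 0.8284.

0.8284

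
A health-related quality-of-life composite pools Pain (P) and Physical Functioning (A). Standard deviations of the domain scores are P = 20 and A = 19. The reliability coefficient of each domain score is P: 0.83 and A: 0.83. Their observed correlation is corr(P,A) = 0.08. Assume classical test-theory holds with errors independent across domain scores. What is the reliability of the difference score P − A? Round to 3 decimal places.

0.815

Var(P−A) = 20² + 19² − 2·20·19·0.08 = 761 − 60.8 = 700.2.
Under uncorrelated errors the observed covariances equal the true-score covariances, so only the own-variance terms attenuate.
True-score variance = [20²·0.83 + 19²·0.83] − 60.8 = 631.63 − 60.8 = 570.83.
Reliability = 570.83 / 700.2 = 0.815.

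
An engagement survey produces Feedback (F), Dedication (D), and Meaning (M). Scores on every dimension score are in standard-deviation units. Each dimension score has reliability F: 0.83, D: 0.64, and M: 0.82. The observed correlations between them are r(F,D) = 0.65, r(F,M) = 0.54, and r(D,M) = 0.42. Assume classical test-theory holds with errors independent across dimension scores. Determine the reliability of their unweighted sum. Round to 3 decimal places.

Var(F+D+M) = 3 + 2·[0.65 + 0.54 + 0.42] = 3 + 3.22 = 6.22.
Because errors are independent across components, Cov(Tᵢ,Tⱼ) = Cov(Xᵢ,Xⱼ); the off-diagonal part of the true-score variance is the same as above.
True-score variance = [0.83 + 0.64 + 0.82] + 3.22 = 2.29 + 3.22 = 5.51.
Reliability = 5.51 / 6.22 = 0.886.

0.886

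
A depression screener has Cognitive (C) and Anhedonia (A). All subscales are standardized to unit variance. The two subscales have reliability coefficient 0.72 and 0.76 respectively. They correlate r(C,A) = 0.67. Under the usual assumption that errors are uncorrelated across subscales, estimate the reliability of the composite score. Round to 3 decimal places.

Var(C+A) = 2 + 2·[0.67] = 2 + 1.34 = 3.34.
Because errors are independent across components, Cov(Tᵢ,Tⱼ) = Cov(Xᵢ,Xⱼ); the off-diagonal part of the true-score variance is the same as above.
True-score variance = [0.72 + 0.76] + 1.34 = 1.48 + 1.34 = 2.82.
Reliability = 2.82 / 3.34 = 0.844.

0.844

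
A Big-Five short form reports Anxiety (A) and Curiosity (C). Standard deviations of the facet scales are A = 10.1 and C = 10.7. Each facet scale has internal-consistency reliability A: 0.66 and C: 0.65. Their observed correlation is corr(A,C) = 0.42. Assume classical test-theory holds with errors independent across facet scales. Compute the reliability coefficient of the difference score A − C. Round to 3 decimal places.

Var(A−C) = 10.1² + 10.7² − 2·10.1·10.7·0.42 = 216.5 − 90.7788 = 125.721.
With uncorrelated errors the cross-covariances are all true-score covariance, so they carry over unchanged; only the diagonal terms shrink to ρᵢσᵢ².
True-score variance = [10.1²·0.66 + 10.7²·0.65] − 90.7788 = 141.745 − 90.7788 = 50.9663.
Reliability = 50.9663 / 125.721 = 0.405.

0.405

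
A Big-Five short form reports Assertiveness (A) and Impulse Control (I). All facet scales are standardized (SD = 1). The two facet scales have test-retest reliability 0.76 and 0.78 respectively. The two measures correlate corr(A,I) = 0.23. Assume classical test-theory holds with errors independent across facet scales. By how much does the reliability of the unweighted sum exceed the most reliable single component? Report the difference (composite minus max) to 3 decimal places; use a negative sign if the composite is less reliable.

0.033

Var(sum) = 2 + 0.46 = 2.46; true-score variance = 1.54 + 0.46 = 2; composite reliability = 0.8130.
Max component reliability = 0.7800.
Difference = 0.8130 − 0.7800 = 0.033.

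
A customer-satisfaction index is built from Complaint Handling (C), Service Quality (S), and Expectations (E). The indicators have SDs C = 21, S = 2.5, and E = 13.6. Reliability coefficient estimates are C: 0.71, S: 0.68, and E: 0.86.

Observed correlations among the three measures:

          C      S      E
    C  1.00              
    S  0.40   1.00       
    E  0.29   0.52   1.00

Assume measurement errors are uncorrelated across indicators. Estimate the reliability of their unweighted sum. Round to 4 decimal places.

0.8220

Var(C+S+E) = 21² + 2.5² + 13.6² + 2·[21·2.5·0.40 + 21·13.6·0.29 + 2.5·13.6·0.52] = 632.21 + 243.008 = 875.218.
Because errors are independent across components, Cov(Tᵢ,Tⱼ) = Cov(Xᵢ,Xⱼ); the off-diagonal part of the true-score variance is the same as above.
True-score variance = [21²·0.71 + 2.5²·0.68 + 13.6²·0.86] + 243.008 = 476.426 + 243.008 = 719.434.
Reliability = 719.434 / 875.218 = 0.8220.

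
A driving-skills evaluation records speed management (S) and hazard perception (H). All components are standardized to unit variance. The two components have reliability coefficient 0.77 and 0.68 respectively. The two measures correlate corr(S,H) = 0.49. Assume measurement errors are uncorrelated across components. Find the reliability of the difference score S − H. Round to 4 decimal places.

Var(S−H) = 1 + 1 − 2·0.49 = 2 − 0.98 = 1.02.
Because errors are independent across components, Cov(Tᵢ,Tⱼ) = Cov(Xᵢ,Xⱼ); the off-diagonal part of the true-score variance is the same as above.
True-score variance = [0.77 + 0.68] − 0.98 = 1.45 − 0.98 = 0.47.
Reliability = 0.47 / 1.02 = 0.4608.

0.4608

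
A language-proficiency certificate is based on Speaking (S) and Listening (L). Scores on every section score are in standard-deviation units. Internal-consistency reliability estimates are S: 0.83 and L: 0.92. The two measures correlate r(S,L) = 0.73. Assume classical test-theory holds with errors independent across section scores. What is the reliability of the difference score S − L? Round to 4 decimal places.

Var(S−L) = 1 + 1 − 2·0.73 = 2 − 1.46 = 0.54.
Under uncorrelated errors the observed covariances equal the true-score covariances, so only the own-variance terms attenuate.
True-score variance = [0.83 + 0.92] − 1.46 = 1.75 − 1.46 = 0.29.
Reliability = 0.29 / 0.54 = 0.5370.

0.5370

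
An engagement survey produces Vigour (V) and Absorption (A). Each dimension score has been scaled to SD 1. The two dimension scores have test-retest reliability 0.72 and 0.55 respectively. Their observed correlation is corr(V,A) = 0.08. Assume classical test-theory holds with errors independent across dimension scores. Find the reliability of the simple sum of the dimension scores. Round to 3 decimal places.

Var(V+A) = 2 + 2·[0.08] = 2 + 0.16 = 2.16.
Under uncorrelated errors the observed covariances equal the true-score covariances, so only the own-variance terms attenuate.
True-score variance = [0.72 + 0.55] + 0.16 = 1.27 + 0.16 = 1.43.
Reliability = 1.43 / 2.16 = 0.662.

0.662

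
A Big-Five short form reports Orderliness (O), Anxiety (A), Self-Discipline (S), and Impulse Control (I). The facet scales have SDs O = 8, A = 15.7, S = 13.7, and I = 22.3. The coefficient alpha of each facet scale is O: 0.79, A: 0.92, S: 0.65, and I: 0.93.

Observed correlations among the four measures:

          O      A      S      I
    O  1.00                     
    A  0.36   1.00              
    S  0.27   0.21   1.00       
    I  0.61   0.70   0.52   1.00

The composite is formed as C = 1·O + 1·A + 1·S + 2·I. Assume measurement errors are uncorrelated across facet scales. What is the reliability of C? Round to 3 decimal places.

0.950

Var(C) = 8² + 15.7² + 13.7² + 2²·22.3² + 2·[8·15.7·0.36 + 8·13.7·0.27 + 2·8·22.3·0.61 + 15.7·13.7·0.21 + 2·15.7·22.3·0.70 + 2·13.7·22.3·0.52] = 2487.34 + 2291.02 = 4778.36.
With uncorrelated errors the cross-covariances are all true-score covariance, so they carry over unchanged; only the diagonal terms shrink to ρᵢσᵢ².
True-score variance = [8²·0.79 + 15.7²·0.92 + 13.7²·0.65 + 2²·22.3²·0.93] + 2291.02 = 2249.25 + 2291.02 = 4540.27.
Reliability = 4540.27 / 4778.36 = 0.950.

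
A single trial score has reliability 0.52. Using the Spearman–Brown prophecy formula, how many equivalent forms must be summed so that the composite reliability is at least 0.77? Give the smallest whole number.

4

k ≥ ρ*(1−ρ₁)/(ρ₁(1−ρ*)) = 0.77·0.48 / (0.52·0.23) = 3.090.
Smallest integer k = 4.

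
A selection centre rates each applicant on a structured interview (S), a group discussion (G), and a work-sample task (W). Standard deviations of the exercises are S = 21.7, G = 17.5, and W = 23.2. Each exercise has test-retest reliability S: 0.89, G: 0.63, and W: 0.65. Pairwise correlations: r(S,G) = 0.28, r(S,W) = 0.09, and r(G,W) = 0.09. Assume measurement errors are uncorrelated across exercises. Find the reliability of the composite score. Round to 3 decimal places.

0.791

Var(S+G+W) = 21.7² + 17.5² + 23.2² + 2·[21.7·17.5·0.28 + 21.7·23.2·0.09 + 17.5·23.2·0.09] = 1315.38 + 376.359 = 1691.74.
With uncorrelated errors the cross-covariances are all true-score covariance, so they carry over unchanged; only the diagonal terms shrink to ρᵢσᵢ².
True-score variance = [21.7²·0.89 + 17.5²·0.63 + 23.2²·0.65] + 376.359 = 961.886 + 376.359 = 1338.24.
Reliability = 1338.24 / 1691.74 = 0.791.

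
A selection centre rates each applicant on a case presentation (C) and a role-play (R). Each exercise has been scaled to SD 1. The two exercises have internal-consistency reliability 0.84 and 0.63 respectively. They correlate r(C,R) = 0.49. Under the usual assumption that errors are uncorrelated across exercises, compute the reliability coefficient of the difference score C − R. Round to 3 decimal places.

0.480

Var(C−R) = 1 + 1 − 2·0.49 = 2 − 0.98 = 1.02.
Because errors are independent across components, Cov(Tᵢ,Tⱼ) = Cov(Xᵢ,Xⱼ); the off-diagonal part of the true-score variance is the same as above.
True-score variance = [0.84 + 0.63] − 0.98 = 1.47 − 0.98 = 0.49.
Reliability = 0.49 / 1.02 = 0.480.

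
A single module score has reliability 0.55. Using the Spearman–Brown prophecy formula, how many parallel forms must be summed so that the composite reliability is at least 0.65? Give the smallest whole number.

k ≥ ρ*(1−ρ₁)/(ρ₁(1−ρ*)) = 0.65·0.45 / (0.55·0.35) = 1.519.
Smallest integer k = 2.

2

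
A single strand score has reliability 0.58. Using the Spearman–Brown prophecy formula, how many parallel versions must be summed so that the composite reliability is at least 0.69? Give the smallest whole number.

2

k ≥ ρ*(1−ρ₁)/(ρ₁(1−ρ*)) = 0.69·0.42 / (0.58·0.31) = 1.612.
Smallest integer k = 2.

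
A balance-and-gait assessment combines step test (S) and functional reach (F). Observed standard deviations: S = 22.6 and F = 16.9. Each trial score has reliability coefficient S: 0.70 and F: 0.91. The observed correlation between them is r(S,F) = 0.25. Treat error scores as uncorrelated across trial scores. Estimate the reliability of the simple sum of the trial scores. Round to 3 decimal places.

0.819

Var(S+F) = 22.6² + 16.9² + 2·[22.6·16.9·0.25] = 796.37 + 190.97 = 987.34.
With uncorrelated errors the cross-covariances are all true-score covariance, so they carry over unchanged; only the diagonal terms shrink to ρᵢσᵢ².
True-score variance = [22.6²·0.70 + 16.9²·0.91] + 190.97 = 617.437 + 190.97 = 808.407.
Reliability = 808.407 / 987.34 = 0.819.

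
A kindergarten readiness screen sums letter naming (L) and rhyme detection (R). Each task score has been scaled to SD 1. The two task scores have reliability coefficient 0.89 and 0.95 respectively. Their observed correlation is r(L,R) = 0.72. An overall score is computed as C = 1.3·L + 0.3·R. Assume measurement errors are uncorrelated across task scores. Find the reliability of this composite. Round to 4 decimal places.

Var(C) = 1.3² + 0.3² + 2·[0.39·0.72] = 1.78 + 0.5616 = 2.3416.
With uncorrelated errors the cross-covariances are all true-score covariance, so they carry over unchanged; only the diagonal terms shrink to ρᵢσᵢ².
True-score variance = [1.3²·0.89 + 0.3²·0.95] + 0.5616 = 1.5896 + 0.5616 = 2.1512.
Reliability = 2.1512 / 2.3416 = 0.9187.

0.9187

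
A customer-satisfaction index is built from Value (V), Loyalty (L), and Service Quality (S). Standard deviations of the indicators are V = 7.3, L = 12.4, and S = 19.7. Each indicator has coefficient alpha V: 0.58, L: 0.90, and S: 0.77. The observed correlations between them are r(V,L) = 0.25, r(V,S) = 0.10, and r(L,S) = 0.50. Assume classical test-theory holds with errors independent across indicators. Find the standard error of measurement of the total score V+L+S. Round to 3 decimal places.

Var(total) = 595.14 + 318.302 = 913.442.
True-score variance = 468.122 + 318.302 = 786.424, so reliability = 0.8609.
Error variance = 913.442 − 786.424 = 127.018; SEM = √127.018 = 11.270.

11.270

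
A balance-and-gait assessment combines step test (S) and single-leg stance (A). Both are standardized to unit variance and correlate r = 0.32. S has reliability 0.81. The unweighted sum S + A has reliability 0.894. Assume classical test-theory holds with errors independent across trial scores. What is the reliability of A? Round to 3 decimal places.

0.910

Var(S+A) = 2 + 2·0.32 = 2.640.
True-score variance = ρ_S + ρ_A + 2·0.32, so 0.894 = (0.81 + ρ_A + 0.64) / 2.640.
ρ_A = 0.894·2.640 − 0.81 − 0.64 = 0.910.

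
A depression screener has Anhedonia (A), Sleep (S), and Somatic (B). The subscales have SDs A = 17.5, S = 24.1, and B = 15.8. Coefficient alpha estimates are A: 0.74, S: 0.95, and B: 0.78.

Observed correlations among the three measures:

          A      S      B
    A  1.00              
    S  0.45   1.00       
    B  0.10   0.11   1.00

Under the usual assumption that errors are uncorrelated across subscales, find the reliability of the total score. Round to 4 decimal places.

Var(A+S+B) = 17.5² + 24.1² + 15.8² + 2·[17.5·24.1·0.45 + 17.5·15.8·0.10 + 24.1·15.8·0.11] = 1136.7 + 518.647 = 1655.35.
Because errors are independent across components, Cov(Tᵢ,Tⱼ) = Cov(Xᵢ,Xⱼ); the off-diagonal part of the true-score variance is the same as above.
True-score variance = [17.5²·0.74 + 24.1²·0.95 + 15.8²·0.78] + 518.647 = 973.114 + 518.647 = 1491.76.
Reliability = 1491.76 / 1655.35 = 0.9012.

0.9012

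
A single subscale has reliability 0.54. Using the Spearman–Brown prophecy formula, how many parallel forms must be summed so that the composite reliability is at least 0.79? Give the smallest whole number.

k ≥ ρ*(1−ρ₁)/(ρ₁(1−ρ*)) = 0.79·0.46 / (0.54·0.21) = 3.205.
Smallest integer k = 4.

4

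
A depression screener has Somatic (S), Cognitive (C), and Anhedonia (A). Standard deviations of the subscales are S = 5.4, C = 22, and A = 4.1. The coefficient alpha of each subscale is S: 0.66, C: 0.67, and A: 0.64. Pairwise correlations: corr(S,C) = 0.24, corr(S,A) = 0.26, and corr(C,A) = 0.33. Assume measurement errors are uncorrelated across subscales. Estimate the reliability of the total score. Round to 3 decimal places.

0.733

Var(S+C+A) = 5.4² + 22² + 4.1² + 2·[5.4·22·0.24 + 5.4·4.1·0.26 + 22·4.1·0.33] = 529.97 + 128.069 = 658.039.
Because errors are independent across components, Cov(Tᵢ,Tⱼ) = Cov(Xᵢ,Xⱼ); the off-diagonal part of the true-score variance is the same as above.
True-score variance = [5.4²·0.66 + 22²·0.67 + 4.1²·0.64] + 128.069 = 354.284 + 128.069 = 482.353.
Reliability = 482.353 / 658.039 = 0.733.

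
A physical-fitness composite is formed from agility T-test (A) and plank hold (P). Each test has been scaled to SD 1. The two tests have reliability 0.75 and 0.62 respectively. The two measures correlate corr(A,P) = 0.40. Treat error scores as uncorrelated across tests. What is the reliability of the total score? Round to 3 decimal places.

0.775

Var(A+P) = 2 + 2·[0.40] = 2 + 0.8 = 2.8.
Because errors are independent across components, Cov(Tᵢ,Tⱼ) = Cov(Xᵢ,Xⱼ); the off-diagonal part of the true-score variance is the same as above.
True-score variance = [0.75 + 0.62] + 0.8 = 1.37 + 0.8 = 2.17.
Reliability = 2.17 / 2.8 = 0.775.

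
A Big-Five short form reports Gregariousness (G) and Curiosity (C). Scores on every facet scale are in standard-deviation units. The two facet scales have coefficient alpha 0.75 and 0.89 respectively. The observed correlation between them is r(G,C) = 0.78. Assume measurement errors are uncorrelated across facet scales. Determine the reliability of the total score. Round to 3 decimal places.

Var(G+C) = 2 + 2·[0.78] = 2 + 1.56 = 3.56.
Because errors are independent across components, Cov(Tᵢ,Tⱼ) = Cov(Xᵢ,Xⱼ); the off-diagonal part of the true-score variance is the same as above.
True-score variance = [0.75 + 0.89] + 1.56 = 1.64 + 1.56 = 3.2.
Reliability = 3.2 / 3.56 = 0.899.

0.899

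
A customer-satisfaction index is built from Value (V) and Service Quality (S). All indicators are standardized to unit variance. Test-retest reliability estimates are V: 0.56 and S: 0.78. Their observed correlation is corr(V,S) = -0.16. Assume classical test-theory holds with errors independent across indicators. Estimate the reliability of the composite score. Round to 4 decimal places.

Var(V+S) = 2 + 2·[(-0.16)] = 2 − 0.32 = 1.68.
With uncorrelated errors the cross-covariances are all true-score covariance, so they carry over unchanged; only the diagonal terms shrink to ρᵢσᵢ².
True-score variance = [0.56 + 0.78] − 0.32 = 1.34 − 0.32 = 1.02.
Reliability = 1.02 / 1.68 = 0.6071.

0.6071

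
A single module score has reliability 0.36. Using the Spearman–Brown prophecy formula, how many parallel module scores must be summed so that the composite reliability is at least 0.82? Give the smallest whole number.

9

k ≥ ρ*(1−ρ₁)/(ρ₁(1−ρ*)) = 0.82·0.64 / (0.36·0.18) = 8.099.
Smallest integer k = 9.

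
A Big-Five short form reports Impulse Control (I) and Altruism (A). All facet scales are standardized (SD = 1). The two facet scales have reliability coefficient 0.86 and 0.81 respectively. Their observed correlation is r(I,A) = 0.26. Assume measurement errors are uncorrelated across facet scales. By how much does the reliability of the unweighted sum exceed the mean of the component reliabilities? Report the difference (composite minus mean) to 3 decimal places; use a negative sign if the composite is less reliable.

Var(sum) = 2 + 0.52 = 2.52; true-score variance = 1.67 + 0.52 = 2.19; composite reliability = 0.8690.
Mean component reliability = 0.8350.
Difference = 0.8690 − 0.8350 = 0.034.

0.034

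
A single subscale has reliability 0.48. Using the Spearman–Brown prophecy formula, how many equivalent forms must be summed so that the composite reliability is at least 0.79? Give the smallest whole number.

k ≥ ρ*(1−ρ₁)/(ρ₁(1−ρ*)) = 0.79·0.52 / (0.48·0.21) = 4.075.
Smallest integer k = 5.

5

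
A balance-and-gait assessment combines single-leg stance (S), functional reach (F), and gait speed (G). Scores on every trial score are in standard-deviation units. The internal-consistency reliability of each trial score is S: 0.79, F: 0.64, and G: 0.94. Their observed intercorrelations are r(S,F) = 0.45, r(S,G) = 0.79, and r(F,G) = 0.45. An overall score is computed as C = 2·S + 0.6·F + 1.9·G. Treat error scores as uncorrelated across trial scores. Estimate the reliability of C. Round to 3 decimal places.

0.926

Var(C) = 2² + 0.6² + 1.9² + 2·[1.2·0.45 + 3.8·0.79 + 1.14·0.45] = 7.97 + 8.11 = 16.08.
With uncorrelated errors the cross-covariances are all true-score covariance, so they carry over unchanged; only the diagonal terms shrink to ρᵢσᵢ².
True-score variance = [2²·0.79 + 0.6²·0.64 + 1.9²·0.94] + 8.11 = 6.7838 + 8.11 = 14.8938.
Reliability = 14.8938 / 16.08 = 0.926.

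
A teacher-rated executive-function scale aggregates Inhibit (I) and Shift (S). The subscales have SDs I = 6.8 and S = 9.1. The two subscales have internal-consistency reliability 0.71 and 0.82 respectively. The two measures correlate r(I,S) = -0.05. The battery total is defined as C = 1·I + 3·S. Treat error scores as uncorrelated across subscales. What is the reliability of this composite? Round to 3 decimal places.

0.809

Var(C) = 6.8² + 3²·9.1² + 2·[3·6.8·9.1·(-0.05)] = 791.53 − 18.564 = 772.966.
Under uncorrelated errors the observed covariances equal the true-score covariances, so only the own-variance terms attenuate.
True-score variance = [6.8²·0.71 + 3²·9.1²·0.82] − 18.564 = 643.968 − 18.564 = 625.404.
Reliability = 625.404 / 772.966 = 0.809.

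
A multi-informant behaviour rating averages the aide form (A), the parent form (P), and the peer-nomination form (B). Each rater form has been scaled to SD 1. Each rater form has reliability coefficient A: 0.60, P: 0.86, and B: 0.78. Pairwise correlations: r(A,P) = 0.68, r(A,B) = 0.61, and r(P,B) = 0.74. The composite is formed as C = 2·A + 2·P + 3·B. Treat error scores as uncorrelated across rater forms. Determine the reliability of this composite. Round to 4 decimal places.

0.8929

Var(C) = 2² + 2² + 3² + 2·[4·0.68 + 6·0.61 + 6·0.74] = 17 + 21.64 = 38.64.
Because errors are independent across components, Cov(Tᵢ,Tⱼ) = Cov(Xᵢ,Xⱼ); the off-diagonal part of the true-score variance is the same as above.
True-score variance = [2²·0.60 + 2²·0.86 + 3²·0.78] + 21.64 = 12.86 + 21.64 = 34.5.
Reliability = 34.5 / 38.64 = 0.8929.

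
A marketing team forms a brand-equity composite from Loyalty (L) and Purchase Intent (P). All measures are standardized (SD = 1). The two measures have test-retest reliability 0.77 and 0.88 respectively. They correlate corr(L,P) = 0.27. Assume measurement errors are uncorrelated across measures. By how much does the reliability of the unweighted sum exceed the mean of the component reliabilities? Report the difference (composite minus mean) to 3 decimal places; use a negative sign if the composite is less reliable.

0.037

Var(sum) = 2 + 0.54 = 2.54; true-score variance = 1.65 + 0.54 = 2.19; composite reliability = 0.8622.
Mean component reliability = 0.8250.
Difference = 0.8622 − 0.8250 = 0.037.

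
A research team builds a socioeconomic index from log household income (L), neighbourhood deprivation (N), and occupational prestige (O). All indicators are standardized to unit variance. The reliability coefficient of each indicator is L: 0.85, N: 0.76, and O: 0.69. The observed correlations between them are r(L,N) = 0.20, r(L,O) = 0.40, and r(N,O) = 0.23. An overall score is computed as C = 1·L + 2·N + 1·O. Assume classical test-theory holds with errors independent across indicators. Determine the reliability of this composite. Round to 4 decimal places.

Var(C) = 1 + 2² + 1 + 2·[2·0.20 + 0.40 + 2·0.23] = 6 + 2.52 = 8.52.
With uncorrelated errors the cross-covariances are all true-score covariance, so they carry over unchanged; only the diagonal terms shrink to ρᵢσᵢ².
True-score variance = [0.85 + 2²·0.76 + 0.69] + 2.52 = 4.58 + 2.52 = 7.1.
Reliability = 7.1 / 8.52 = 0.8333.

0.8333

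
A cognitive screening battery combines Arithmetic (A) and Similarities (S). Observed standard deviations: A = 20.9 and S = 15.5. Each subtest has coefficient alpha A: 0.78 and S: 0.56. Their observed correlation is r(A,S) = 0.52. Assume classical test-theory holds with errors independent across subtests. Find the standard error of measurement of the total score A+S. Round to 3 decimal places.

Var(total) = 677.06 + 336.908 = 1013.97.
True-score variance = 475.252 + 336.908 = 812.16, so reliability = 0.8010.
Error variance = 1013.97 − 812.16 = 201.808; SEM = √201.808 = 14.206.

14.206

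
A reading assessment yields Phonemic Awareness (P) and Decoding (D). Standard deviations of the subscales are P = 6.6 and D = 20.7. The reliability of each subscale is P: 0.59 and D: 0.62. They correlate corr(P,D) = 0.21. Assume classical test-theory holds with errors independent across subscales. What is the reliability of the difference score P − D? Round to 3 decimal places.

Var(P−D) = 6.6² + 20.7² − 2·6.6·20.7·0.21 = 472.05 − 57.3804 = 414.67.
Because errors are independent across components, Cov(Tᵢ,Tⱼ) = Cov(Xᵢ,Xⱼ); the off-diagonal part of the true-score variance is the same as above.
True-score variance = [6.6²·0.59 + 20.7²·0.62] − 57.3804 = 291.364 − 57.3804 = 233.984.
Reliability = 233.984 / 414.67 = 0.564.

0.564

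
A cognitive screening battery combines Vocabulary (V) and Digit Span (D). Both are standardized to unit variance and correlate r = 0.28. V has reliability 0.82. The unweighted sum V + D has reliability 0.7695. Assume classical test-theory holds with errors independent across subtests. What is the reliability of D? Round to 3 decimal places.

0.590

Var(V+D) = 2 + 2·0.28 = 2.560.
True-score variance = ρ_V + ρ_D + 2·0.28, so 0.7695 = (0.82 + ρ_D + 0.56) / 2.560.
ρ_D = 0.7695·2.560 − 0.82 − 0.56 = 0.590.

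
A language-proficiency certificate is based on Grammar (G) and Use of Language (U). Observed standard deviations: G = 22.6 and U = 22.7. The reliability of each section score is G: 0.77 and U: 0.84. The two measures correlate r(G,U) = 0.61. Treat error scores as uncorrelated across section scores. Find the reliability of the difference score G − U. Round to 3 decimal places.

0.500

Var(G−U) = 22.6² + 22.7² − 2·22.6·22.7·0.61 = 1026.05 − 625.884 = 400.166.
Because errors are independent across components, Cov(Tᵢ,Tⱼ) = Cov(Xᵢ,Xⱼ); the off-diagonal part of the true-score variance is the same as above.
True-score variance = [22.6²·0.77 + 22.7²·0.84] − 625.884 = 826.129 − 625.884 = 200.244.
Reliability = 200.244 / 400.166 = 0.500.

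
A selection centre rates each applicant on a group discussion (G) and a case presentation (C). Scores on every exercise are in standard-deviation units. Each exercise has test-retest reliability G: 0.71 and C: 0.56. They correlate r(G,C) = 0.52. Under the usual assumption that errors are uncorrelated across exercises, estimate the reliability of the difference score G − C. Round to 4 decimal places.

Var(G−C) = 1 + 1 − 2·0.52 = 2 − 1.04 = 0.96.
Under uncorrelated errors the observed covariances equal the true-score covariances, so only the own-variance terms attenuate.
True-score variance = [0.71 + 0.56] − 1.04 = 1.27 − 1.04 = 0.23.
Reliability = 0.23 / 0.96 = 0.2396.

0.2396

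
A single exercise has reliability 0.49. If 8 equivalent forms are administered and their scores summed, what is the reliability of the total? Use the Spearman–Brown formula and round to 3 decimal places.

0.885

ρ_k = kρ / (1 + (k−1)ρ) = 8·0.49 / (1 + 7·0.49) = 3.920 / 4.430 = 0.885.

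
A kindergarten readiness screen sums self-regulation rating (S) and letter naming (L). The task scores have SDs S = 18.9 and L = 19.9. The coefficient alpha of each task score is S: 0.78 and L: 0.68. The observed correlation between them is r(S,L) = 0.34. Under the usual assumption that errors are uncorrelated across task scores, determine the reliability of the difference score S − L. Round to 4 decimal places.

Var(S−L) = 18.9² + 19.9² − 2·18.9·19.9·0.34 = 753.22 − 255.755 = 497.465.
Under uncorrelated errors the observed covariances equal the true-score covariances, so only the own-variance terms attenuate.
True-score variance = [18.9²·0.78 + 19.9²·0.68] − 255.755 = 547.911 − 255.755 = 292.156.
Reliability = 292.156 / 497.465 = 0.5873.

0.5873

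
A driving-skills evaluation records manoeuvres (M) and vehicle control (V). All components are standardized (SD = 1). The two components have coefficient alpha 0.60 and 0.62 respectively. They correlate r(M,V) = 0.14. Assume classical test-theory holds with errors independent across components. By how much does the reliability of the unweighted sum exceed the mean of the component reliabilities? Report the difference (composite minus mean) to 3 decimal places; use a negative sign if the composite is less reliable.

0.048

Var(sum) = 2 + 0.28 = 2.28; true-score variance = 1.22 + 0.28 = 1.5; composite reliability = 0.6579.
Mean component reliability = 0.6100.
Difference = 0.6579 − 0.6100 = 0.048.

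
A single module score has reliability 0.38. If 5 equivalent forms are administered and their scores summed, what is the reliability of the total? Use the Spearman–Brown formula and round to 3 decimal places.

ρ_k = kρ / (1 + (k−1)ρ) = 5·0.38 / (1 + 4·0.38) = 1.900 / 2.520 = 0.754.

0.754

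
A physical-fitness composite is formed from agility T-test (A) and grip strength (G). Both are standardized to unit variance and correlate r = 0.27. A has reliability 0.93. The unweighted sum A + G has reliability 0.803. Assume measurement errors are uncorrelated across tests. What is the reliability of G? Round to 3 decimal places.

0.570

Var(A+G) = 2 + 2·0.27 = 2.540.
True-score variance = ρ_A + ρ_G + 2·0.27, so 0.803 = (0.93 + ρ_G + 0.54) / 2.540.
ρ_G = 0.803·2.540 − 0.93 − 0.54 = 0.570.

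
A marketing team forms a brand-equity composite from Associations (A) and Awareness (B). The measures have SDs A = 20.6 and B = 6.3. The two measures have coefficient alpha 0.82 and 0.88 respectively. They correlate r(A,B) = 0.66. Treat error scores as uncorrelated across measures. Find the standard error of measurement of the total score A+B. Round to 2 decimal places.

9.01

Var(total) = 464.05 + 171.31 = 635.36.
True-score variance = 382.902 + 171.31 = 554.212, so reliability = 0.8723.
Error variance = 635.36 − 554.212 = 81.1476; SEM = √81.1476 = 9.01.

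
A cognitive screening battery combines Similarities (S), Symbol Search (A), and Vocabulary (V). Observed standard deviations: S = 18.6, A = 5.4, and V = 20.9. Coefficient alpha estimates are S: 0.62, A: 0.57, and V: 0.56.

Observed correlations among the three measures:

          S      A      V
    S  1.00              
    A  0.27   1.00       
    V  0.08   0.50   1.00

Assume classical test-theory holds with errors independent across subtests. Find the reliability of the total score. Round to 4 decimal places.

Var(S+A+V) = 18.6² + 5.4² + 20.9² + 2·[18.6·5.4·0.27 + 18.6·20.9·0.08 + 5.4·20.9·0.50] = 811.93 + 229.296 = 1041.23.
Because errors are independent across components, Cov(Tᵢ,Tⱼ) = Cov(Xᵢ,Xⱼ); the off-diagonal part of the true-score variance is the same as above.
True-score variance = [18.6²·0.62 + 5.4²·0.57 + 20.9²·0.56] + 229.296 = 475.73 + 229.296 = 705.026.
Reliability = 705.026 / 1041.23 = 0.6771.

0.6771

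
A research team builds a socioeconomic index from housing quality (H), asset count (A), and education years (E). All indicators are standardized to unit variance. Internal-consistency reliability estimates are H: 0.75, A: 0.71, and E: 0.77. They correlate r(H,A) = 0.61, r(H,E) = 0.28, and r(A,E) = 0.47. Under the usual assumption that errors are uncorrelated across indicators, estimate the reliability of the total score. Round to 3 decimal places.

0.865

Var(H+A+E) = 3 + 2·[0.61 + 0.28 + 0.47] = 3 + 2.72 = 5.72.
With uncorrelated errors the cross-covariances are all true-score covariance, so they carry over unchanged; only the diagonal terms shrink to ρᵢσᵢ².
True-score variance = [0.75 + 0.71 + 0.77] + 2.72 = 2.23 + 2.72 = 4.95.
Reliability = 4.95 / 5.72 = 0.865.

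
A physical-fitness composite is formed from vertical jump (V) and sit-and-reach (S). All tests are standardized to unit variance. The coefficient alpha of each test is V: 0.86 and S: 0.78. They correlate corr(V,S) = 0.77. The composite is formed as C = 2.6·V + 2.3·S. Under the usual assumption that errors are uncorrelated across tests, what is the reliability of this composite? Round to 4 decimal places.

0.9007

Var(C) = 2.6² + 2.3² + 2·[5.98·0.77] = 12.05 + 9.2092 = 21.2592.
Under uncorrelated errors the observed covariances equal the true-score covariances, so only the own-variance terms attenuate.
True-score variance = [2.6²·0.86 + 2.3²·0.78] + 9.2092 = 9.9398 + 9.2092 = 19.149.
Reliability = 19.149 / 21.2592 = 0.9007.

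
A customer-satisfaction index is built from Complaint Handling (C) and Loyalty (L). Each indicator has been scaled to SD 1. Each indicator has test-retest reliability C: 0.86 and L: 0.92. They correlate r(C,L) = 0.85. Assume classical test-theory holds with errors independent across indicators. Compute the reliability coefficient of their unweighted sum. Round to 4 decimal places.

0.9405

Var(C+L) = 2 + 2·[0.85] = 2 + 1.7 = 3.7.
Under uncorrelated errors the observed covariances equal the true-score covariances, so only the own-variance terms attenuate.
True-score variance = [0.86 + 0.92] + 1.7 = 1.78 + 1.7 = 3.48.
Reliability = 3.48 / 3.7 = 0.9405.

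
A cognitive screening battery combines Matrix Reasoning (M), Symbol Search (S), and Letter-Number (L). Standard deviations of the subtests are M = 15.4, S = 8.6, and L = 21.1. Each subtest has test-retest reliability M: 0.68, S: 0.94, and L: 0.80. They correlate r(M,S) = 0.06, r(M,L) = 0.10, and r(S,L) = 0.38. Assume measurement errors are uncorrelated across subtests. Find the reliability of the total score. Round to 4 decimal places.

Var(M+S+L) = 15.4² + 8.6² + 21.1² + 2·[15.4·8.6·0.06 + 15.4·21.1·0.10 + 8.6·21.1·0.38] = 756.33 + 218.79 = 975.12.
Because errors are independent across components, Cov(Tᵢ,Tⱼ) = Cov(Xᵢ,Xⱼ); the off-diagonal part of the true-score variance is the same as above.
True-score variance = [15.4²·0.68 + 8.6²·0.94 + 21.1²·0.80] + 218.79 = 586.959 + 218.79 = 805.75.
Reliability = 805.75 / 975.12 = 0.8263.

0.8263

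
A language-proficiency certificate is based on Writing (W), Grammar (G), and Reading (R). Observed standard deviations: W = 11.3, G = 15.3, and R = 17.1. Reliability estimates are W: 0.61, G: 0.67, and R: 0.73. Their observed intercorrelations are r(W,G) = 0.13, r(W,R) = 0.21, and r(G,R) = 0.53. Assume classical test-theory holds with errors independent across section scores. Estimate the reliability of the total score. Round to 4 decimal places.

0.8052

Var(W+G+R) = 11.3² + 15.3² + 17.1² + 2·[11.3·15.3·0.13 + 11.3·17.1·0.21 + 15.3·17.1·0.53] = 654.19 + 403.436 = 1057.63.
Because errors are independent across components, Cov(Tᵢ,Tⱼ) = Cov(Xᵢ,Xⱼ); the off-diagonal part of the true-score variance is the same as above.
True-score variance = [11.3²·0.61 + 15.3²·0.67 + 17.1²·0.73] + 403.436 = 448.191 + 403.436 = 851.626.
Reliability = 851.626 / 1057.63 = 0.8052.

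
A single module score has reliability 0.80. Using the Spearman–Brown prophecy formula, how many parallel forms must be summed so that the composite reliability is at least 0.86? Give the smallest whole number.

2

k ≥ ρ*(1−ρ₁)/(ρ₁(1−ρ*)) = 0.86·0.20 / (0.80·0.14) = 1.536.
Smallest integer k = 2.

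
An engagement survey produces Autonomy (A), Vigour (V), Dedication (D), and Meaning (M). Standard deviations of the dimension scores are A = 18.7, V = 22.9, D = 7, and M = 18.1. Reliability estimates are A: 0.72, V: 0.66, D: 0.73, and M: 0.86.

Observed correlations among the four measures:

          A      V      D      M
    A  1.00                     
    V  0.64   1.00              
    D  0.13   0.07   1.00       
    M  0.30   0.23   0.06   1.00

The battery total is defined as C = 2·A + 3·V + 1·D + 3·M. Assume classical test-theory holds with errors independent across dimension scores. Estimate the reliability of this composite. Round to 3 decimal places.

0.844

Var(C) = 2²·18.7² + 3²·22.9² + 7² + 3²·18.1² + 2·[6·18.7·22.9·0.64 + 2·18.7·7·0.13 + 6·18.7·18.1·0.30 + 3·22.9·7·0.07 + 9·22.9·18.1·0.23 + 3·7·18.1·0.06] = 9115.94 + 6404.29 = 15520.2.
Under uncorrelated errors the observed covariances equal the true-score covariances, so only the own-variance terms attenuate.
True-score variance = [2²·18.7²·0.72 + 3²·22.9²·0.66 + 7²·0.73 + 3²·18.1²·0.86] + 6404.29 = 6693.57 + 6404.29 = 13097.9.
Reliability = 13097.9 / 15520.2 = 0.844.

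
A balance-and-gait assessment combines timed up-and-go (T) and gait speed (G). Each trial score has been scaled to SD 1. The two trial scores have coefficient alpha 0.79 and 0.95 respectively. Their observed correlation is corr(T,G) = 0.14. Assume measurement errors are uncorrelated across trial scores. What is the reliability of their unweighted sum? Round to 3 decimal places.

Var(T+G) = 2 + 2·[0.14] = 2 + 0.28 = 2.28.
Under uncorrelated errors the observed covariances equal the true-score covariances, so only the own-variance terms attenuate.
True-score variance = [0.79 + 0.95] + 0.28 = 1.74 + 0.28 = 2.02.
Reliability = 2.02 / 2.28 = 0.886.

0.886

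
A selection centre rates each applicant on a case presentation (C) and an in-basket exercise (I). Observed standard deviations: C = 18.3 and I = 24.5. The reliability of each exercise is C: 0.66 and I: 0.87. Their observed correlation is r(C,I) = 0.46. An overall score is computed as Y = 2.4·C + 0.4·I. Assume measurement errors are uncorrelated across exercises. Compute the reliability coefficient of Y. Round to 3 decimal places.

0.724

Var(Y) = 2.4²·18.3² + 0.4²·24.5² + 2·[0.96·18.3·24.5·0.46] = 2025.01 + 395.983 = 2420.99.
Because errors are independent across components, Cov(Tᵢ,Tⱼ) = Cov(Xᵢ,Xⱼ); the off-diagonal part of the true-score variance is the same as above.
True-score variance = [2.4²·18.3²·0.66 + 0.4²·24.5²·0.87] + 395.983 = 1356.67 + 395.983 = 1752.66.
Reliability = 1752.66 / 2420.99 = 0.724.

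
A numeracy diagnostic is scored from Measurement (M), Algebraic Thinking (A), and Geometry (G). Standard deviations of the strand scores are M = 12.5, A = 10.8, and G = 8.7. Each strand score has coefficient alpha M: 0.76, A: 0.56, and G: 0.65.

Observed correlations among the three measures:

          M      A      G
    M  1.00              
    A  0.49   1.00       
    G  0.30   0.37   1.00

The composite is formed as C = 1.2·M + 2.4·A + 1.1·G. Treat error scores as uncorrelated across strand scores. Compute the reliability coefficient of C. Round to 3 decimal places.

Var(C) = 1.2²·12.5² + 2.4²·10.8² + 1.1²·8.7² + 2·[2.88·12.5·10.8·0.49 + 1.32·12.5·8.7·0.30 + 2.64·10.8·8.7·0.37] = 988.431 + 650.714 = 1639.15.
Under uncorrelated errors the observed covariances equal the true-score covariances, so only the own-variance terms attenuate.
True-score variance = [1.2²·12.5²·0.76 + 2.4²·10.8²·0.56 + 1.1²·8.7²·0.65] + 650.714 = 606.764 + 650.714 = 1257.48.
Reliability = 1257.48 / 1639.15 = 0.767.

0.767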